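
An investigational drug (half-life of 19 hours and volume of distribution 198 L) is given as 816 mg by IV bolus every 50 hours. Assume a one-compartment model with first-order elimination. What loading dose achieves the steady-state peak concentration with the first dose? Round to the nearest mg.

973 mg

f = (1/2)^(50/19) ≈ 0.161367; accumulation ratio R = 1/(1−f) ≈ 1.19242.
Loading dose to hit Cmax,ss on first dose: D_load = D_maint·R ≈ 816 × 1.19242 ≈ 973.01 mg.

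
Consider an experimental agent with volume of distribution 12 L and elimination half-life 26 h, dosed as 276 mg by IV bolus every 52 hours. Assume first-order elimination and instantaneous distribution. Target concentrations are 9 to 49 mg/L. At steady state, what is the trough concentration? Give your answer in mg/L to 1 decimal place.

The dosing interval is 2 half-lives, so f = 2^(−2) = 0.25.
Accumulation ratio R = 1/(1 − f) = 1/0.75 = 4/3.
Single-dose peak C₀ = D/Vd = 276/12 = 23 mg/L.
Steady-state peak Cmax,ss = C₀·R = 23 × 4/3 ≈ 30.667 mg/L.
Steady-state trough Cmin,ss = Cmax,ss·f ≈ 30.667 × 0.25 ≈ 7.667 mg/L.
Trough 7.7 mg/L vs MEC 9 mg/L: subtherapeutic.

7.7 mg/L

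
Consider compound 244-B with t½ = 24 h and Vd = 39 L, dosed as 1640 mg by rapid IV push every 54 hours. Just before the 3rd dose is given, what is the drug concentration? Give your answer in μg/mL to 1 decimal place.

f = (1/2)^(τ/t½) = (1/2)^(54/24) ≈ 0.2102.
C₀ = D/Vd = 1640/39 ≈ 42.051 μg/mL.
Before the 3rd dose, 2 doses have been given. Superposition: Cmin = C₀·(f + f²).
≈ 42.051 × (0.2102 + 0.0442) ≈ 42.051 × 0.2544 ≈ 10.698 μg/mL.

10.7 μg/mL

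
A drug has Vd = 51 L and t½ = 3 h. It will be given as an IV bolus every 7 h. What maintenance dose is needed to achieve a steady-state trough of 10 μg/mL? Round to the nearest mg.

τ/t½ = 7/3 ≈ 2.3333, so f = (1/2)^(7/3) ≈ 0.198425.
Cmin,ss = (D/Vd)·f/(1−f), so D = Cmin,ss·Vd·(1−f)/f.
D = 10 × 51 × (1−f)/f ≈ 10 × 51 × 4.03969 ≈ 2060.24 mg.

2060 mg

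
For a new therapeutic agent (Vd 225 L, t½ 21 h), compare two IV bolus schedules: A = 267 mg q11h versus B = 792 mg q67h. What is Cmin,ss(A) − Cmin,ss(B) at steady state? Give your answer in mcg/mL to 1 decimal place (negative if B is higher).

2.3 mcg/mL

Regimen A: f = (1/2)^(11/21) ≈ 0.6955; Cmin,ss = (267/225)·f/(1−f) ≈ 2.710 mcg/mL.
Regimen B: f = (1/2)^(67/21) ≈ 0.1095; Cmin,ss = (792/225)·f/(1−f) ≈ 0.433 mcg/mL.
Difference ≈ 2.710 − 0.433 ≈ 2.277 mcg/mL.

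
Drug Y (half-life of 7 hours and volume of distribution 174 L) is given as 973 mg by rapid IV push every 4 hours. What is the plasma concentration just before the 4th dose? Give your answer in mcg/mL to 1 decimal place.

f = (1/2)^(τ/t½) = (1/2)^(4/7) ≈ 0.6730.
C₀ = D/Vd = 973/174 ≈ 5.592 mcg/mL.
Before the 4th dose, 3 doses have been given. Superposition: Cmin = C₀·(f + f² + … + f^3).
≈ 5.592 × (0.6730 + 0.4529 + 0.3048) ≈ 5.592 × 1.4307 ≈ 8.000 mcg/mL.

8.0 mcg/mL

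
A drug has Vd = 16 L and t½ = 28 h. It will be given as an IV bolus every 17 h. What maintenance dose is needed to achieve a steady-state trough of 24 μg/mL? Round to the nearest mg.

τ/t½ = 17/28 ≈ 0.60714, so f = (1/2)^(17/28) ≈ 0.656496.
Cmin,ss = (D/Vd)·f/(1−f), so D = Cmin,ss·Vd·(1−f)/f.
D = 24 × 16 × (1−f)/f ≈ 24 × 16 × 0.52324 ≈ 200.92 mg.

201 mg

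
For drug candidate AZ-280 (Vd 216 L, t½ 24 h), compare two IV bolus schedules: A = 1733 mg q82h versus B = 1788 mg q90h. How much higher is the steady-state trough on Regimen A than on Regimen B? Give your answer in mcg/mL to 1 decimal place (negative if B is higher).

Regimen A: f = (1/2)^(82/24) ≈ 0.0936; Cmin,ss = (1733/216)·f/(1−f) ≈ 0.829 mcg/mL.
Regimen B: f = (1/2)^(90/24) ≈ 0.0743; Cmin,ss = (1788/216)·f/(1−f) ≈ 0.664 mcg/mL.
Difference ≈ 0.829 − 0.664 ≈ 0.165 mcg/mL.

0.2 mcg/mL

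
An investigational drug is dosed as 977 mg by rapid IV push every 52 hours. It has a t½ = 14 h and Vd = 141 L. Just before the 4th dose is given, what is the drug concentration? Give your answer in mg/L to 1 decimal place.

0.6 mg/L

f = (1/2)^(τ/t½) = (1/2)^(52/14) ≈ 0.0762.
C₀ = D/Vd = 977/141 ≈ 6.929 mg/L.
Before the 4th dose, 3 doses have been given. Superposition: Cmin = C₀·(f + f² + … + f^3).
≈ 6.929 × (0.0762 + 0.0058 + 0.0004) ≈ 6.929 × 0.0824 ≈ 0.571 mg/L.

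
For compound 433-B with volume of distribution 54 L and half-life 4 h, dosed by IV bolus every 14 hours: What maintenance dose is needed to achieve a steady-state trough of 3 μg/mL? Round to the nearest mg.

1671 mg

τ/t½ = 14/4 ≈ 3.5, so f = (1/2)^(14/4) ≈ 0.088388.
Cmin,ss = (D/Vd)·f/(1−f), so D = Cmin,ss·Vd·(1−f)/f.
D = 3 × 54 × (1−f)/f ≈ 3 × 54 × 10.31375 ≈ 1670.83 mg.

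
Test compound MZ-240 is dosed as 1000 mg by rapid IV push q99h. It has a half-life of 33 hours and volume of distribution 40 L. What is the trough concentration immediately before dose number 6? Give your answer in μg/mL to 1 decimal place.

f = (1/2)^(τ/t½) = (1/2)^(99/33) ≈ 0.1250.
C₀ = D/Vd = 1000/40 ≈ 25.000 μg/mL.
Before the 6th dose, 5 doses have been given. Superposition: Cmin = C₀·(f + f² + … + f^5).
≈ 25.000 × (0.1250 + 0.0156 + 0.0020 + 0.0002 + 0.0000) ≈ 25.000 × 0.1428 ≈ 3.570 μg/mL.

3.6 μg/mL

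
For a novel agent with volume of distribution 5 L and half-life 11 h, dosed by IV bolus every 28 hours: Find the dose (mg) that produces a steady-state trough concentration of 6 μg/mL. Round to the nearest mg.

τ/t½ = 28/11 ≈ 2.5455, so f = (1/2)^(28/11) ≈ 0.171294.
Cmin,ss = (D/Vd)·f/(1−f), so D = Cmin,ss·Vd·(1−f)/f.
D = 6 × 5 × (1−f)/f ≈ 6 × 5 × 4.83792 ≈ 145.14 mg.

145 mg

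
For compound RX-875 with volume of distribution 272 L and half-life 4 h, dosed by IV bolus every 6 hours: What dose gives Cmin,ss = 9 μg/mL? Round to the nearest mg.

4476 mg

τ/t½ = 6/4 ≈ 1.5, so f = (1/2)^(6/4) ≈ 0.353553.
Cmin,ss = (D/Vd)·f/(1−f), so D = Cmin,ss·Vd·(1−f)/f.
D = 9 × 272 × (1−f)/f ≈ 9 × 272 × 1.82843 ≈ 4476.00 mg.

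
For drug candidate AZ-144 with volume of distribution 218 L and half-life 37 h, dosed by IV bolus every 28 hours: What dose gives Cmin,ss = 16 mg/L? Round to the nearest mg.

2406 mg

τ/t½ = 28/37 ≈ 0.75676, so f = (1/2)^(28/37) ≈ 0.591825.
Cmin,ss = (D/Vd)·f/(1−f), so D = Cmin,ss·Vd·(1−f)/f.
D = 16 × 218 × (1−f)/f ≈ 16 × 218 × 0.68969 ≈ 2405.64 mg.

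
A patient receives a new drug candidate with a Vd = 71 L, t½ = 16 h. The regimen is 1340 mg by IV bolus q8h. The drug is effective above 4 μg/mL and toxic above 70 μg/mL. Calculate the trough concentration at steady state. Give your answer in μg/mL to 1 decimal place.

τ/t½ = 8/16 ≈ 0.5, so fraction remaining f = (1/2)^(8/16) ≈ 0.7071.
At steady state, accumulation factor R = 1/(1 − e^(−kτ)) ≈ 3.4141.
Single-dose peak C₀ = D/Vd = 1340/71 ≈ 18.873 μg/mL.
Steady-state peak Cmax,ss = C₀·R ≈ 18.873 × 3.4141 ≈ 64.434 μg/mL.
Steady-state trough Cmin,ss = Cmax,ss·f ≈ 64.434 × 0.7071 ≈ 45.561 μg/mL.
Trough 45.6 μg/mL vs MEC 4 μg/mL: adequate.

45.6 μg/mL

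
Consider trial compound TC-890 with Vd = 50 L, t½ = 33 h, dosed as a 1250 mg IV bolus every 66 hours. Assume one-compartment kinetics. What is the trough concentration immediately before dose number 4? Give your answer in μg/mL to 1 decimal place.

8.2 μg/mL

f = (1/2)^(τ/t½) = (1/2)^(66/33) ≈ 0.2500.
C₀ = D/Vd = 1250/50 ≈ 25.000 μg/mL.
Before the 4th dose, 3 doses have been given. Superposition: Cmin = C₀·(f + f² + … + f^3).
≈ 25.000 × (0.2500 + 0.0625 + 0.0156) ≈ 25.000 × 0.3281 ≈ 8.203 μg/mL.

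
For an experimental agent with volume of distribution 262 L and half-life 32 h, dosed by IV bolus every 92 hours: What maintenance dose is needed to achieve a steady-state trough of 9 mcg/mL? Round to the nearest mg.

14940 mg

τ/t½ = 92/32 ≈ 2.875, so f = (1/2)^(92/32) ≈ 0.136313.
Cmin,ss = (D/Vd)·f/(1−f), so D = Cmin,ss·Vd·(1−f)/f.
D = 9 × 262 × (1−f)/f ≈ 9 × 262 × 6.33606 ≈ 14940.43 mg.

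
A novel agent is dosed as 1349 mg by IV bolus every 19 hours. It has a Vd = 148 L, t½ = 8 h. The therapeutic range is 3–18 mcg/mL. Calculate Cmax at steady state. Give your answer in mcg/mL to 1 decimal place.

11.3 mcg/mL

Over one 19-h interval, 19/8 ≈ 2.375 half-lives elapse, leaving f ≈ 0.1928 of each dose.
Accumulation ratio R = 1/(1 − f) ≈ 1/0.8072 ≈ 1.2389.
Each bolus raises the concentration by D/Vd = 1349/148 ≈ 9.115 mcg/mL.
Steady-state peak Cmax,ss = C₀·R ≈ 9.115 × 1.2389 ≈ 11.293 mcg/mL.
Peak 11.3 mcg/mL vs MTC 18 mcg/mL: below toxic threshold.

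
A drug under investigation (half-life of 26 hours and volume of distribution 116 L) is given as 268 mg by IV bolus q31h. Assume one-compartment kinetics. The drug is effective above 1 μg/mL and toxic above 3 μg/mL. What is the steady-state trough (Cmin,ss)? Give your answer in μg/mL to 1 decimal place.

1.8 μg/mL

k = ln2/t½ = ln2/26 ≈ 0.026660 h⁻¹; fraction remaining f = e^(−kτ) = e^(−0.026660×31) ≈ 0.4376.
Accumulation ratio R = 1/(1 − f) ≈ 1/0.5624 ≈ 1.7781.
Each bolus raises the concentration by D/Vd = 268/116 ≈ 2.310 μg/mL.
Steady-state peak Cmax,ss = C₀·R ≈ 2.310 × 1.7781 ≈ 4.107 μg/mL.
Steady-state trough Cmin,ss = Cmax,ss·f ≈ 4.107 × 0.4376 ≈ 1.797 μg/mL.
Trough 1.8 μg/mL vs MEC 1 μg/mL: adequate.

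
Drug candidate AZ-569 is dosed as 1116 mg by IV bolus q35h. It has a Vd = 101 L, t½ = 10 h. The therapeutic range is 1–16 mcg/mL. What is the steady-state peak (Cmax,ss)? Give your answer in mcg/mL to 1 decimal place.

τ/t½ = 35/10 ≈ 3.5, so fraction remaining f = (1/2)^(35/10) ≈ 0.0884.
At steady state, accumulation factor R = 1/(1 − e^(−kτ)) ≈ 1.0970.
Single-dose peak C₀ = D/Vd = 1116/101 ≈ 11.050 mcg/mL.
Cmax,ss = C₀/(1 − f) ≈ 11.050/0.9116 ≈ 12.122 mcg/mL.
Peak 12.1 mcg/mL vs MTC 16 mcg/mL: below toxic threshold.

12.1 mcg/mL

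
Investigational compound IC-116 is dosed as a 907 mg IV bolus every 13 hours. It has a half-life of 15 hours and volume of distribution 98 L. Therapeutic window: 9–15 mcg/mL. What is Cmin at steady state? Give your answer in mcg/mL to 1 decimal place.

Over one 13-h interval, 13/15 ≈ 0.86667 half-lives elapse, leaving f ≈ 0.5484 of each dose.
At steady state, accumulation factor R = 1/(1 − e^(−kτ)) ≈ 2.2143.
Each bolus raises the concentration by D/Vd = 907/98 ≈ 9.255 mcg/mL.
Cmax,ss = C₀/(1 − f) ≈ 9.255/0.4516 ≈ 20.494 mcg/mL.
Steady-state trough Cmin,ss = Cmax,ss·f ≈ 20.494 × 0.5484 ≈ 11.239 mcg/mL.
Trough 11.2 mcg/mL vs MEC 9 mcg/mL: adequate.

11.2 mcg/mL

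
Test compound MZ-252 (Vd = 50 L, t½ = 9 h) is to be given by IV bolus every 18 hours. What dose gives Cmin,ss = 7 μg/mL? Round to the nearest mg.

τ/t½ = 18/9 ≈ 2, so f = (1/2)^(18/9) ≈ 0.250000.
Cmin,ss = (D/Vd)·f/(1−f), so D = Cmin,ss·Vd·(1−f)/f.
D = 7 × 50 × (1−f)/f ≈ 7 × 50 × 3.00000 ≈ 1050.00 mg.

1050 mg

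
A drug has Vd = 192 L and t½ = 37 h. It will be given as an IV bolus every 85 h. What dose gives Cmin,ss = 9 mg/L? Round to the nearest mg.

τ/t½ = 85/37 ≈ 2.2973, so f = (1/2)^(85/37) ≈ 0.203444.
Cmin,ss = (D/Vd)·f/(1−f), so D = Cmin,ss·Vd·(1−f)/f.
D = 9 × 192 × (1−f)/f ≈ 9 × 192 × 3.91536 ≈ 6765.74 mg.

6766 mg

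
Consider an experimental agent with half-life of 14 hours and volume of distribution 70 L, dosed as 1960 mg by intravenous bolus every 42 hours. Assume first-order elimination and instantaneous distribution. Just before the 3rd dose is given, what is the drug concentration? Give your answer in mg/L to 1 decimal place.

f = (1/2)^(τ/t½) = (1/2)^(42/14) ≈ 0.1250.
C₀ = D/Vd = 1960/70 ≈ 28.000 mg/L.
Before the 3rd dose, 2 doses have been given. Superposition: Cmin = C₀·(f + f²).
≈ 28.000 × (0.1250 + 0.0156) ≈ 28.000 × 0.1406 ≈ 3.937 mg/L.

3.9 mg/L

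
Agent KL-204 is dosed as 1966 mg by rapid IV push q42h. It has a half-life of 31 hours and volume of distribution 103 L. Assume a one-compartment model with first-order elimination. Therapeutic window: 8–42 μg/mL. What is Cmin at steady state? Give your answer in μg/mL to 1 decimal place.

12.3 μg/mL

k = ln2/t½ = ln2/31 ≈ 0.022360 h⁻¹; fraction remaining f = e^(−kτ) = e^(−0.022360×42) ≈ 0.3910.
At steady state, accumulation factor R = 1/(1 − e^(−kτ)) ≈ 1.6420.
Each bolus raises the concentration by D/Vd = 1966/103 ≈ 19.087 μg/mL.
Steady-state peak Cmax,ss = C₀·R ≈ 19.087 × 1.6420 ≈ 31.341 μg/mL.
One interval later, Cmin,ss = Cmax,ss·e^(−kτ) ≈ 31.341 × 0.3910 ≈ 12.254 μg/mL.
Trough 12.3 μg/mL vs MEC 8 μg/mL: adequate.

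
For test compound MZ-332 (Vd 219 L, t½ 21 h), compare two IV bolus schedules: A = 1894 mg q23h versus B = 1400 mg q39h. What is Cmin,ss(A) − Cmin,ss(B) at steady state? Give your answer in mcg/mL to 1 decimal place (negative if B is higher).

Regimen A: f = (1/2)^(23/21) ≈ 0.4681; Cmin,ss = (1894/219)·f/(1−f) ≈ 7.611 mcg/mL.
Regimen B: f = (1/2)^(39/21) ≈ 0.2760; Cmin,ss = (1400/219)·f/(1−f) ≈ 2.437 mcg/mL.
Difference ≈ 7.611 − 2.437 ≈ 5.174 mcg/mL.

5.2 mcg/mL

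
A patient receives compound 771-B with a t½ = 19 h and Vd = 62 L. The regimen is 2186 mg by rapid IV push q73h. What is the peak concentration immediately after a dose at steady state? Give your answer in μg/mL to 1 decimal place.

k = ln2/t½ = ln2/19 ≈ 0.036481 h⁻¹; fraction remaining f = e^(−kτ) = e^(−0.036481×73) ≈ 0.0697.
Accumulation ratio R = 1/(1 − f) ≈ 1/0.9303 ≈ 1.0749.
Each bolus raises the concentration by D/Vd = 2186/62 ≈ 35.258 μg/mL.
Steady-state peak Cmax,ss = C₀·R ≈ 35.258 × 1.0749 ≈ 37.899 μg/mL.

37.9 μg/mL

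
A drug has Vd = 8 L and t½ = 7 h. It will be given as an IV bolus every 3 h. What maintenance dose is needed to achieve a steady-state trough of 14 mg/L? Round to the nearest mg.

τ/t½ = 3/7 ≈ 0.42857, so f = (1/2)^(3/7) ≈ 0.742997.
Cmin,ss = (D/Vd)·f/(1−f), so D = Cmin,ss·Vd·(1−f)/f.
D = 14 × 8 × (1−f)/f ≈ 14 × 8 × 0.34590 ≈ 38.74 mg.

39 mg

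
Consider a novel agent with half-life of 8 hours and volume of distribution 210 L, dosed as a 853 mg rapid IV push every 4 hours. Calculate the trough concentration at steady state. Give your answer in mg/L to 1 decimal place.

9.8 mg/L

τ/t½ = 4/8 ≈ 0.5, so fraction remaining f = (1/2)^(4/8) ≈ 0.7071.
Accumulation ratio R = 1/(1 − f) ≈ 1/0.2929 ≈ 3.4141.
Single-dose peak C₀ = D/Vd = 853/210 ≈ 4.062 mg/L.
Steady-state peak Cmax,ss = C₀·R ≈ 4.062 × 3.4141 ≈ 13.868 mg/L.
One interval later, Cmin,ss = Cmax,ss·e^(−kτ) ≈ 13.868 × 0.7071 ≈ 9.806 mg/L.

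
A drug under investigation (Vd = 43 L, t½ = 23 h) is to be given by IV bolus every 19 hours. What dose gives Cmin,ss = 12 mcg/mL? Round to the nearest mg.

τ/t½ = 19/23 ≈ 0.82609, so f = (1/2)^(19/23) ≈ 0.564057.
Cmin,ss = (D/Vd)·f/(1−f), so D = Cmin,ss·Vd·(1−f)/f.
D = 12 × 43 × (1−f)/f ≈ 12 × 43 × 0.77287 ≈ 398.80 mg.

399 mg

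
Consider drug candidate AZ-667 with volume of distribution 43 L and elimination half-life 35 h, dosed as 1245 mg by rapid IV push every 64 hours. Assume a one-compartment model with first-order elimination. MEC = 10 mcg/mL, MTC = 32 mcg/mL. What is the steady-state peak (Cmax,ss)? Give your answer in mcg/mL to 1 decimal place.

40.3 mcg/mL

τ/t½ = 64/35 ≈ 1.8286, so fraction remaining f = (1/2)^(64/35) ≈ 0.2815.
At steady state, accumulation factor R = 1/(1 − e^(−kτ)) ≈ 1.3918.
Each bolus raises the concentration by D/Vd = 1245/43 ≈ 28.953 mcg/mL.
Steady-state peak Cmax,ss = C₀·R ≈ 28.953 × 1.3918 ≈ 40.297 mcg/mL.
Peak 40.3 mcg/mL vs MTC 32 mcg/mL: exceeds toxic threshold.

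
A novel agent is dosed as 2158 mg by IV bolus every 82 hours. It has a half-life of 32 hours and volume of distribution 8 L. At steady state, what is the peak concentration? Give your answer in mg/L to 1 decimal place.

τ/t½ = 82/32 ≈ 2.5625, so fraction remaining f = (1/2)^(82/32) ≈ 0.1693.
At steady state, accumulation factor R = 1/(1 − e^(−kτ)) ≈ 1.2038.
Each bolus raises the concentration by D/Vd = 2158/8 ≈ 269.750 mg/L.
Steady-state peak Cmax,ss = C₀·R ≈ 269.750 × 1.2038 ≈ 324.725 mg/L.

324.7 mg/L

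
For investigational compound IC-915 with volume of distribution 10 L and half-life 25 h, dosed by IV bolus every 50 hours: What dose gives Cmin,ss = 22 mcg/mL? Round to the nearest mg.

660 mg

τ/t½ = 50/25 ≈ 2, so f = (1/2)^(50/25) ≈ 0.250000.
Cmin,ss = (D/Vd)·f/(1−f), so D = Cmin,ss·Vd·(1−f)/f.
D = 22 × 10 × (1−f)/f ≈ 22 × 10 × 3.00000 ≈ 660.00 mg.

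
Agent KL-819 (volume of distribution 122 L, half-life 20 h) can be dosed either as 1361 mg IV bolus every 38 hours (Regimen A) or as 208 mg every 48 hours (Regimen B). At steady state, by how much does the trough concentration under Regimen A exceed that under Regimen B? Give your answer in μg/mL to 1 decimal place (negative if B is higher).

Regimen A: f = (1/2)^(38/20) ≈ 0.2679; Cmin,ss = (1361/122)·f/(1−f) ≈ 4.082 μg/mL.
Regimen B: f = (1/2)^(48/20) ≈ 0.1895; Cmin,ss = (208/122)·f/(1−f) ≈ 0.399 μg/mL.
Difference ≈ 4.082 − 0.399 ≈ 3.683 μg/mL.

3.7 μg/mL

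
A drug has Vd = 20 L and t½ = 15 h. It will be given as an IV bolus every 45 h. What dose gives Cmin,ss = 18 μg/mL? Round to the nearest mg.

τ/t½ = 45/15 ≈ 3, so f = (1/2)^(45/15) ≈ 0.125000.
Cmin,ss = (D/Vd)·f/(1−f), so D = Cmin,ss·Vd·(1−f)/f.
D = 18 × 20 × (1−f)/f ≈ 18 × 20 × 7.00000 ≈ 2520.00 mg.

2520 mg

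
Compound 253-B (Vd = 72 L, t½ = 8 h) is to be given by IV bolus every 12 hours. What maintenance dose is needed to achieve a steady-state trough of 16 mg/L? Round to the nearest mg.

τ/t½ = 12/8 ≈ 1.5, so f = (1/2)^(12/8) ≈ 0.353553.
Cmin,ss = (D/Vd)·f/(1−f), so D = Cmin,ss·Vd·(1−f)/f.
D = 16 × 72 × (1−f)/f ≈ 16 × 72 × 1.82843 ≈ 2106.35 mg.

2106 mg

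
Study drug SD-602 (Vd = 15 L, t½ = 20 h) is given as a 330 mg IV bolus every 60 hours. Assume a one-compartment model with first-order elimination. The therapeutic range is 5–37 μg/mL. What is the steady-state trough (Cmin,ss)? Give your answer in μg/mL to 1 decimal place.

3.1 μg/mL

τ = 60 h = 3 half-lives, so f = (1/2)^3 = 0.125.
At steady state, R = 1/(1 − 0.125) = 8/7.
Single-dose peak C₀ = D/Vd = 330/15 = 22 μg/mL.
Steady-state peak Cmax,ss = C₀·R = 22 × 8/7 ≈ 25.143 μg/mL.
Steady-state trough Cmin,ss = Cmax,ss·f ≈ 25.143 × 0.125 ≈ 3.143 μg/mL.
Trough 3.1 μg/mL vs MEC 5 μg/mL: subtherapeutic.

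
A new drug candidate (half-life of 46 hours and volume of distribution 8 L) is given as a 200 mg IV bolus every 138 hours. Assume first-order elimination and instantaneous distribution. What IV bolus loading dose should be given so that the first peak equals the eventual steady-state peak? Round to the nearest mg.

229 mg

f = (1/2)^(138/46) ≈ 0.125000; accumulation ratio R = 1/(1−f) ≈ 1.14286.
Loading dose to hit Cmax,ss on first dose: D_load = D_maint·R ≈ 200 × 1.14286 ≈ 228.57 mg.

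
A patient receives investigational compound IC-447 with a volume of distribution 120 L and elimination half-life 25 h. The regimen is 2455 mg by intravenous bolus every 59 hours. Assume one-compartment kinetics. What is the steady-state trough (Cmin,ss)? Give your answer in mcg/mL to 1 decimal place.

4.9 mcg/mL

Over one 59-h interval, 59/25 ≈ 2.36 half-lives elapse, leaving f ≈ 0.1948 of each dose.
Single-dose peak C₀ = D/Vd = 2455/120 ≈ 20.458 mcg/mL.
Steady-state trough Cmin,ss = C₀·f/(1−f) ≈ 20.458 × 0.1948/0.8052 ≈ 4.949 mcg/mL.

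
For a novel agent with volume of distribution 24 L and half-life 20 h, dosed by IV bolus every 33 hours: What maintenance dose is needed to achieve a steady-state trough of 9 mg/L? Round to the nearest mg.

τ/t½ = 33/20 ≈ 1.65, so f = (1/2)^(33/20) ≈ 0.318640.
Cmin,ss = (D/Vd)·f/(1−f), so D = Cmin,ss·Vd·(1−f)/f.
D = 9 × 24 × (1−f)/f ≈ 9 × 24 × 2.13834 ≈ 461.88 mg.

462 mg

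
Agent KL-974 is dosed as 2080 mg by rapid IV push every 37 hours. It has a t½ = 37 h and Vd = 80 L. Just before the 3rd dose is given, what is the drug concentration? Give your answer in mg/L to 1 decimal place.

f = (1/2)^(τ/t½) = (1/2)^(37/37) ≈ 0.5000.
C₀ = D/Vd = 2080/80 ≈ 26.000 mg/L.
Before the 3rd dose, 2 doses have been given. Superposition: Cmin = C₀·(f + f²).
≈ 26.000 × (0.5000 + 0.2500) ≈ 26.000 × 0.7500 ≈ 19.500 mg/L.

19.5 mg/L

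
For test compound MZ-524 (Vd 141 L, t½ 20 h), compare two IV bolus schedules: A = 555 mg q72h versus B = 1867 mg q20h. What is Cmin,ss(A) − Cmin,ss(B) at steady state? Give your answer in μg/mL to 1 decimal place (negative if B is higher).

-12.9 μg/mL

Regimen A: f = (1/2)^(72/20) ≈ 0.0825; Cmin,ss = (555/141)·f/(1−f) ≈ 0.354 μg/mL.
Regimen B: f = (1/2)^(20/20) ≈ 0.5000; Cmin,ss = (1867/141)·f/(1−f) ≈ 13.241 μg/mL.
Difference ≈ 0.354 − 13.241 ≈ -12.887 μg/mL.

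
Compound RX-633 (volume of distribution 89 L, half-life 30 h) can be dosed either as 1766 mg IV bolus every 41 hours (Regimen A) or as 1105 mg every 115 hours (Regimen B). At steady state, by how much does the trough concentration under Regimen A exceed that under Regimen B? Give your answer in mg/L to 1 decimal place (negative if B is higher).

11.6 mg/L

Regimen A: f = (1/2)^(41/30) ≈ 0.3878; Cmin,ss = (1766/89)·f/(1−f) ≈ 12.569 mg/L.
Regimen B: f = (1/2)^(115/30) ≈ 0.0702; Cmin,ss = (1105/89)·f/(1−f) ≈ 0.937 mg/L.
Difference ≈ 12.569 − 0.937 ≈ 11.632 mg/L.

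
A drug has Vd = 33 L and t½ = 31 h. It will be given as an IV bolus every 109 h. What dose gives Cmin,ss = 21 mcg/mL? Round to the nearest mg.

7236 mg

τ/t½ = 109/31 ≈ 3.5161, so f = (1/2)^(109/31) ≈ 0.087406.
Cmin,ss = (D/Vd)·f/(1−f), so D = Cmin,ss·Vd·(1−f)/f.
D = 21 × 33 × (1−f)/f ≈ 21 × 33 × 10.44086 ≈ 7235.52 mg.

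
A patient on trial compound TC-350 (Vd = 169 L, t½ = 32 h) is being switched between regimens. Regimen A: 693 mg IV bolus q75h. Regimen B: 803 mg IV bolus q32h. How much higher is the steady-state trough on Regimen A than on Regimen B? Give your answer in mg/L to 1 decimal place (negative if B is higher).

Regimen A: f = (1/2)^(75/32) ≈ 0.1970; Cmin,ss = (693/169)·f/(1−f) ≈ 1.006 mg/L.
Regimen B: f = (1/2)^(32/32) ≈ 0.5000; Cmin,ss = (803/169)·f/(1−f) ≈ 4.751 mg/L.
Difference ≈ 1.006 − 4.751 ≈ -3.745 mg/L.

-3.7 mg/L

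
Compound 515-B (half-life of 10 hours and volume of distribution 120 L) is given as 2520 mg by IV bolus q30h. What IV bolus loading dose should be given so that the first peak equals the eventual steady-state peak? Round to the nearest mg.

f = (1/2)^(30/10) ≈ 0.125000; accumulation ratio R = 1/(1−f) ≈ 1.14286.
Loading dose to hit Cmax,ss on first dose: D_load = D_maint·R ≈ 2520 × 1.14286 ≈ 2880.01 mg.

2880 mg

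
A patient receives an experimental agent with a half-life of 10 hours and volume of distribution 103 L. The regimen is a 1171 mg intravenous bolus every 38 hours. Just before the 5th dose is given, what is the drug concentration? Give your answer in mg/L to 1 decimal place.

0.9 mg/L

f = (1/2)^(τ/t½) = (1/2)^(38/10) ≈ 0.0718.
C₀ = D/Vd = 1171/103 ≈ 11.369 mg/L.
Before the 5th dose, 4 doses have been given. Superposition: Cmin = C₀·(f + f² + … + f^4).
≈ 11.369 × (0.0718 + 0.0052 + 0.0004 + 0.0000) ≈ 11.369 × 0.0774 ≈ 0.880 mg/L.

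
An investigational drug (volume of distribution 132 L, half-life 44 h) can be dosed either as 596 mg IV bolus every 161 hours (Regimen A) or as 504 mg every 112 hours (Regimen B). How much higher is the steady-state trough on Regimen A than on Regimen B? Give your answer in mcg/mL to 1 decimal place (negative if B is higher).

Regimen A: f = (1/2)^(161/44) ≈ 0.0792; Cmin,ss = (596/132)·f/(1−f) ≈ 0.388 mcg/mL.
Regimen B: f = (1/2)^(112/44) ≈ 0.1713; Cmin,ss = (504/132)·f/(1−f) ≈ 0.789 mcg/mL.
Difference ≈ 0.388 − 0.789 ≈ -0.401 mcg/mL.

-0.4 mcg/mL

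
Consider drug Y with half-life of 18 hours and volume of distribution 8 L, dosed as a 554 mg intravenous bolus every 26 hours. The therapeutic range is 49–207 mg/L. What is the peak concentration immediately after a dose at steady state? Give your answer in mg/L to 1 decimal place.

109.5 mg/L

τ/t½ = 26/18 ≈ 1.4444, so fraction remaining f = (1/2)^(26/18) ≈ 0.3674.
Accumulation ratio R = 1/(1 − f) ≈ 1/0.6326 ≈ 1.5808.
Single-dose peak C₀ = D/Vd = 554/8 ≈ 69.250 mg/L.
Steady-state peak Cmax,ss = C₀·R ≈ 69.250 × 1.5808 ≈ 109.470 mg/L.
Peak 109.5 mg/L vs MTC 207 mg/L: below toxic threshold.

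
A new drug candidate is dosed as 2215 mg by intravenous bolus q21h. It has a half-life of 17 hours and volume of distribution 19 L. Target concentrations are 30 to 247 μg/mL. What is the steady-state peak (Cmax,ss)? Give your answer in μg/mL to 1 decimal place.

202.7 μg/mL

τ/t½ = 21/17 ≈ 1.2353, so fraction remaining f = (1/2)^(21/17) ≈ 0.4248.
At steady state, accumulation factor R = 1/(1 − e^(−kτ)) ≈ 1.7385.
Single-dose peak C₀ = D/Vd = 2215/19 ≈ 116.579 μg/mL.
Steady-state peak Cmax,ss = C₀·R ≈ 116.579 × 1.7385 ≈ 202.673 μg/mL.
Peak 202.7 μg/mL vs MTC 247 μg/mL: below toxic threshold.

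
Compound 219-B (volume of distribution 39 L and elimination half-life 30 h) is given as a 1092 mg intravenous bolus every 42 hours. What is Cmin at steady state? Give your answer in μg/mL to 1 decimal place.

Over one 42-h interval, 42/30 ≈ 1.4 half-lives elapse, leaving f ≈ 0.3789 of each dose.
At steady state, accumulation factor R = 1/(1 − e^(−kτ)) ≈ 1.6100.
Each bolus raises the concentration by D/Vd = 1092/39 ≈ 28.000 μg/mL.
Steady-state peak Cmax,ss = C₀·R ≈ 28.000 × 1.6100 ≈ 45.080 μg/mL.
Steady-state trough Cmin,ss = Cmax,ss·f ≈ 45.080 × 0.3789 ≈ 17.081 μg/mL.

17.1 μg/mL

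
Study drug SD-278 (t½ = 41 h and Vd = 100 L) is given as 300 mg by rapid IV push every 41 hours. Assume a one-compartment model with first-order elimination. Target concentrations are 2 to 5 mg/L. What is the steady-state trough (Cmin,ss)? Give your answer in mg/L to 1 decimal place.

3.0 mg/L

τ = 41 h = 1 half-life, so f = (1/2)^1 = 0.5.
Accumulation ratio R = 1/(1 − f) = 1/0.5 = 2/1.
Single-dose peak C₀ = D/Vd = 300/100 = 3 mg/L.
Steady-state peak Cmax,ss = C₀·R = 3 × 2/1 ≈ 6.000 mg/L.
Steady-state trough Cmin,ss = Cmax,ss·f ≈ 6.000 × 0.5 ≈ 3.000 mg/L.
Trough 3.0 mg/L vs MEC 2 mg/L: adequate.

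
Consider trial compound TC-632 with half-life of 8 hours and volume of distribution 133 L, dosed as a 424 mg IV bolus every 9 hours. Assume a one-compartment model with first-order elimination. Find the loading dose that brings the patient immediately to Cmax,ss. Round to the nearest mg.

783 mg

f = (1/2)^(9/8) ≈ 0.458502; accumulation ratio R = 1/(1−f) ≈ 1.84673.
Loading dose to hit Cmax,ss on first dose: D_load = D_maint·R ≈ 424 × 1.84673 ≈ 783.01 mg.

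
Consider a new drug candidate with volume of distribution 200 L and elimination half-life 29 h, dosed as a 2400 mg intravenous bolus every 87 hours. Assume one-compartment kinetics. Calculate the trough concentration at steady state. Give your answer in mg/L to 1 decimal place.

1.7 mg/L

The dosing interval is 3 half-lives, so f = 2^(−3) = 0.125.
At steady state, R = 1/(1 − 0.125) = 8/7.
Single-dose peak C₀ = D/Vd = 2400/200 = 12 mg/L.
Steady-state peak Cmax,ss = C₀·R = 12 × 8/7 ≈ 13.714 mg/L.
Steady-state trough Cmin,ss = Cmax,ss·f ≈ 13.714 × 0.125 ≈ 1.714 mg/L.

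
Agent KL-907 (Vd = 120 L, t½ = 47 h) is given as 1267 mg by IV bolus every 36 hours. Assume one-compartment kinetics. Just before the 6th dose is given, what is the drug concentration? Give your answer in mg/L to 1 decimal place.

14.0 mg/L

f = (1/2)^(τ/t½) = (1/2)^(36/47) ≈ 0.5881.
C₀ = D/Vd = 1267/120 ≈ 10.558 mg/L.
Before the 6th dose, 5 doses have been given. Superposition: Cmin = C₀·(f + f² + … + f^5).
≈ 10.558 × (0.5881 + 0.3459 + 0.2034 + 0.1196 + 0.0703) ≈ 10.558 × 1.3273 ≈ 14.014 mg/L.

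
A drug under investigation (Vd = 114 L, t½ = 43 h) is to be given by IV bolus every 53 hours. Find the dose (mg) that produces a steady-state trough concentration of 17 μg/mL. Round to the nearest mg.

2616 mg

τ/t½ = 53/43 ≈ 1.2326, so f = (1/2)^(53/43) ≈ 0.425562.
Cmin,ss = (D/Vd)·f/(1−f), so D = Cmin,ss·Vd·(1−f)/f.
D = 17 × 114 × (1−f)/f ≈ 17 × 114 × 1.34983 ≈ 2615.97 mg.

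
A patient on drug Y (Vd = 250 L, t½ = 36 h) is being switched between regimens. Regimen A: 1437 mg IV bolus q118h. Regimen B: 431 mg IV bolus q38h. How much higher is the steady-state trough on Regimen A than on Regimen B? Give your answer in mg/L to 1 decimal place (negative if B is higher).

Regimen A: f = (1/2)^(118/36) ≈ 0.1031; Cmin,ss = (1437/250)·f/(1−f) ≈ 0.661 mg/L.
Regimen B: f = (1/2)^(38/36) ≈ 0.4811; Cmin,ss = (431/250)·f/(1−f) ≈ 1.598 mg/L.
Difference ≈ 0.661 − 1.598 ≈ -0.937 mg/L.

-0.9 mg/L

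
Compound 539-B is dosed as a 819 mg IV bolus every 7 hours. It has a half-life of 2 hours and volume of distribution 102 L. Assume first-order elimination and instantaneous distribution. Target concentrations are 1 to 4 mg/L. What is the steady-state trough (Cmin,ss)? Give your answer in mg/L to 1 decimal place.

k = ln2/t½ = ln2/2 ≈ 0.346574 h⁻¹; fraction remaining f = e^(−kτ) = e^(−0.346574×7) ≈ 0.0884.
At steady state, accumulation factor R = 1/(1 − e^(−kτ)) ≈ 1.0970.
Each bolus raises the concentration by D/Vd = 819/102 ≈ 8.029 mg/L.
Steady-state peak Cmax,ss = C₀·R ≈ 8.029 × 1.0970 ≈ 8.808 mg/L.
One interval later, Cmin,ss = Cmax,ss·e^(−kτ) ≈ 8.808 × 0.0884 ≈ 0.779 mg/L.
Trough 0.8 mg/L vs MEC 1 mg/L: subtherapeutic.

0.8 mg/L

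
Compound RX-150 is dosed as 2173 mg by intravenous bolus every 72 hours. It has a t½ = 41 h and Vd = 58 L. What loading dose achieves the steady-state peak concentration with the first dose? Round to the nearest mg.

3087 mg

f = (1/2)^(72/41) ≈ 0.296048; accumulation ratio R = 1/(1−f) ≈ 1.42055.
Loading dose to hit Cmax,ss on first dose: D_load = D_maint·R ≈ 2173 × 1.42055 ≈ 3086.86 mg.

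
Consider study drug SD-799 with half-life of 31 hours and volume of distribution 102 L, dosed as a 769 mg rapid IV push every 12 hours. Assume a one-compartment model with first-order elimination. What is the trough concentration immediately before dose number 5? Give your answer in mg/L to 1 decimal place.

f = (1/2)^(τ/t½) = (1/2)^(12/31) ≈ 0.7647.
C₀ = D/Vd = 769/102 ≈ 7.539 mg/L.
Before the 5th dose, 4 doses have been given. Superposition: Cmin = C₀·(f + f² + … + f^4).
≈ 7.539 × (0.7647 + 0.5848 + 0.4472 + 0.3420) ≈ 7.539 × 2.1387 ≈ 16.124 mg/L.

16.1 mg/L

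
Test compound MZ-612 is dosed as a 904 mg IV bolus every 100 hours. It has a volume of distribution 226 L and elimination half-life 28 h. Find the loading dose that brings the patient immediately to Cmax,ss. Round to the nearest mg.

987 mg

f = (1/2)^(100/28) ≈ 0.084119; accumulation ratio R = 1/(1−f) ≈ 1.09184.
Loading dose to hit Cmax,ss on first dose: D_load = D_maint·R ≈ 904 × 1.09184 ≈ 987.02 mg.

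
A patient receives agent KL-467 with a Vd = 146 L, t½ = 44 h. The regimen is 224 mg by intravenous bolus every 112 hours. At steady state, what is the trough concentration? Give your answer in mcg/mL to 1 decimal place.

0.3 mcg/mL

k = ln2/t½ = ln2/44 ≈ 0.015753 h⁻¹; fraction remaining f = e^(−kτ) = e^(−0.015753×112) ≈ 0.1713.
Single-dose peak C₀ = D/Vd = 224/146 ≈ 1.534 mcg/mL.
Steady-state trough Cmin,ss = C₀·f/(1−f) ≈ 1.534 × 0.1713/0.8287 ≈ 0.317 mcg/mL.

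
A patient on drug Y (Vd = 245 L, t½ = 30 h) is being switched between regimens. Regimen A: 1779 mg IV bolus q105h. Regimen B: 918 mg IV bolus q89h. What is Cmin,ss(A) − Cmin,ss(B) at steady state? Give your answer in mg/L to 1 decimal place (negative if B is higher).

Regimen A: f = (1/2)^(105/30) ≈ 0.0884; Cmin,ss = (1779/245)·f/(1−f) ≈ 0.704 mg/L.
Regimen B: f = (1/2)^(89/30) ≈ 0.1279; Cmin,ss = (918/245)·f/(1−f) ≈ 0.550 mg/L.
Difference ≈ 0.704 − 0.550 ≈ 0.154 mg/L.

0.2 mg/L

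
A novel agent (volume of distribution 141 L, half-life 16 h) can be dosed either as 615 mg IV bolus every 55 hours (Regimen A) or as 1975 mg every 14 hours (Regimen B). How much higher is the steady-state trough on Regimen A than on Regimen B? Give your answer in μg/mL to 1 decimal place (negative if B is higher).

-16.4 μg/mL

Regimen A: f = (1/2)^(55/16) ≈ 0.0923; Cmin,ss = (615/141)·f/(1−f) ≈ 0.444 μg/mL.
Regimen B: f = (1/2)^(14/16) ≈ 0.5453; Cmin,ss = (1975/141)·f/(1−f) ≈ 16.798 μg/mL.
Difference ≈ 0.444 − 16.798 ≈ -16.354 μg/mL.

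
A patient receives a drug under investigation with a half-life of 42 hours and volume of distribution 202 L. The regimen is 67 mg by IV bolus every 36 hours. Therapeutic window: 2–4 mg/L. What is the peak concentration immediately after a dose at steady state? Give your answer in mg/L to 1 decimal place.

Over one 36-h interval, 36/42 ≈ 0.85714 half-lives elapse, leaving f ≈ 0.5520 of each dose.
Accumulation ratio R = 1/(1 − f) ≈ 1/0.4480 ≈ 2.2321.
Each bolus raises the concentration by D/Vd = 67/202 ≈ 0.332 mg/L.
Steady-state peak Cmax,ss = C₀·R ≈ 0.332 × 2.2321 ≈ 0.741 mg/L.
Peak 0.7 mg/L vs MTC 4 mg/L: below toxic threshold.

0.7 mg/L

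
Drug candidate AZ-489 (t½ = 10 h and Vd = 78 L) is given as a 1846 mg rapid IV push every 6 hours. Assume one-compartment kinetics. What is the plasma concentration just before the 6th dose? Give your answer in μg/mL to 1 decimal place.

f = (1/2)^(τ/t½) = (1/2)^(6/10) ≈ 0.6598.
C₀ = D/Vd = 1846/78 ≈ 23.667 μg/mL.
Before the 6th dose, 5 doses have been given. Superposition: Cmin = C₀·(f + f² + … + f^5).
≈ 23.667 × (0.6598 + 0.4353 + 0.2872 + 0.1895 + 0.1250) ≈ 23.667 × 1.6968 ≈ 40.158 μg/mL.

40.2 μg/mL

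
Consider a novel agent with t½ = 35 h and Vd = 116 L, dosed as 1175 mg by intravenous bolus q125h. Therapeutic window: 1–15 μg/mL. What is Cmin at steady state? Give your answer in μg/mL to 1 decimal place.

0.9 μg/mL

Over one 125-h interval, 125/35 ≈ 3.5714 half-lives elapse, leaving f ≈ 0.0841 of each dose.
At steady state, accumulation factor R = 1/(1 − e^(−kτ)) ≈ 1.0918.
Single-dose peak C₀ = D/Vd = 1175/116 ≈ 10.129 μg/mL.
Cmax,ss = C₀/(1 − f) ≈ 10.129/0.9159 ≈ 11.059 μg/mL.
Steady-state trough Cmin,ss = Cmax,ss·f ≈ 11.059 × 0.0841 ≈ 0.930 μg/mL.
Trough 0.9 μg/mL vs MEC 1 μg/mL: subtherapeutic.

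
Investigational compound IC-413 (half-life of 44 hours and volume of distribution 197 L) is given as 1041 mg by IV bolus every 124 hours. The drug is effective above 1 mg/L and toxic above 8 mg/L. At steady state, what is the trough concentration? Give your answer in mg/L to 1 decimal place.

Over one 124-h interval, 124/44 ≈ 2.8182 half-lives elapse, leaving f ≈ 0.1418 of each dose.
At steady state, accumulation factor R = 1/(1 − e^(−kτ)) ≈ 1.1652.
Each bolus raises the concentration by D/Vd = 1041/197 ≈ 5.284 mg/L.
Steady-state peak Cmax,ss = C₀·R ≈ 5.284 × 1.1652 ≈ 6.157 mg/L.
One interval later, Cmin,ss = Cmax,ss·e^(−kτ) ≈ 6.157 × 0.1418 ≈ 0.873 mg/L.
Trough 0.9 mg/L vs MEC 1 mg/L: subtherapeutic.

0.9 mg/L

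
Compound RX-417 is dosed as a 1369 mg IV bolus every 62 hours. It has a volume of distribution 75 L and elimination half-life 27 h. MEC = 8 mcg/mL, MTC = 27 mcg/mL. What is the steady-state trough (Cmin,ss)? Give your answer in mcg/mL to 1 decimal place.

k = ln2/t½ = ln2/27 ≈ 0.025672 h⁻¹; fraction remaining f = e^(−kτ) = e^(−0.025672×62) ≈ 0.2036.
Single-dose peak C₀ = D/Vd = 1369/75 ≈ 18.253 mcg/mL.
Steady-state trough Cmin,ss = C₀·f/(1−f) ≈ 18.253 × 0.2036/0.7964 ≈ 4.666 mcg/mL.
Trough 4.7 mcg/mL vs MEC 8 mcg/mL: subtherapeutic.

4.7 mcg/mL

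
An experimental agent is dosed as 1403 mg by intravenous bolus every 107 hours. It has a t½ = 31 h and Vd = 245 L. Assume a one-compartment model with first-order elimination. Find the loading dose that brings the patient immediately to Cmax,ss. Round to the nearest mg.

f = (1/2)^(107/31) ≈ 0.091403; accumulation ratio R = 1/(1−f) ≈ 1.10060.
Loading dose to hit Cmax,ss on first dose: D_load = D_maint·R ≈ 1403 × 1.10060 ≈ 1544.14 mg.

1544 mg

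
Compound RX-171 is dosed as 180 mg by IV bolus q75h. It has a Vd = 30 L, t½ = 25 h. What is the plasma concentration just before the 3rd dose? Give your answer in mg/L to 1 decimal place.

0.8 mg/L

f = (1/2)^(τ/t½) = (1/2)^(75/25) ≈ 0.1250.
C₀ = D/Vd = 180/30 ≈ 6.000 mg/L.
Before the 3rd dose, 2 doses have been given. Superposition: Cmin = C₀·(f + f²).
≈ 6.000 × (0.1250 + 0.0156) ≈ 6.000 × 0.1406 ≈ 0.844 mg/L.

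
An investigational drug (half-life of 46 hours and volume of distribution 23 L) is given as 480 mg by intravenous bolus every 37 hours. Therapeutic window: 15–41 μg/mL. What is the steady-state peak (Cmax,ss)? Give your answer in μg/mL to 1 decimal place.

k = ln2/t½ = ln2/46 ≈ 0.015068 h⁻¹; fraction remaining f = e^(−kτ) = e^(−0.015068×37) ≈ 0.5726.
At steady state, accumulation factor R = 1/(1 − e^(−kτ)) ≈ 2.3397.
Each bolus raises the concentration by D/Vd = 480/23 ≈ 20.870 μg/mL.
Cmax,ss = C₀/(1 − f) ≈ 20.870/0.4274 ≈ 48.830 μg/mL.
Peak 48.8 μg/mL vs MTC 41 μg/mL: exceeds toxic threshold.

48.8 μg/mL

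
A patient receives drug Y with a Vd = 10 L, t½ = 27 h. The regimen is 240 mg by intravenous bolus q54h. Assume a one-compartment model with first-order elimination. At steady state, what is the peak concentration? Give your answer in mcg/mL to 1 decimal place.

32.0 mcg/mL

τ = 54 h = 2 half-lives, so f = (1/2)^2 = 0.25.
Accumulation ratio R = 1/(1 − f) = 1/0.75 = 4/3.
Single-dose peak C₀ = D/Vd = 240/10 = 24 mcg/mL.
Steady-state peak Cmax,ss = C₀·R = 24 × 4/3 ≈ 32.000 mcg/mL.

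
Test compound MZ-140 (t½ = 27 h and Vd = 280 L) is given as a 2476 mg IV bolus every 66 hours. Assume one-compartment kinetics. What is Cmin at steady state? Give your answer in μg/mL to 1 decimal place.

2.0 μg/mL

Over one 66-h interval, 66/27 ≈ 2.4444 half-lives elapse, leaving f ≈ 0.1837 of each dose.
Single-dose peak C₀ = D/Vd = 2476/280 ≈ 8.843 μg/mL.
Steady-state trough Cmin,ss = C₀·f/(1−f) ≈ 8.843 × 0.1837/0.8163 ≈ 1.990 μg/mL.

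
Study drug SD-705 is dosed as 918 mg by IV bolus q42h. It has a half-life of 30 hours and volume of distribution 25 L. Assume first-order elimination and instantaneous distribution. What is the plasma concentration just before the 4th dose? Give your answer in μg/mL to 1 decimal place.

21.2 μg/mL

f = (1/2)^(τ/t½) = (1/2)^(42/30) ≈ 0.3789.
C₀ = D/Vd = 918/25 ≈ 36.720 μg/mL.
Before the 4th dose, 3 doses have been given. Superposition: Cmin = C₀·(f + f² + … + f^3).
≈ 36.720 × (0.3789 + 0.1436 + 0.0544) ≈ 36.720 × 0.5769 ≈ 21.184 μg/mL.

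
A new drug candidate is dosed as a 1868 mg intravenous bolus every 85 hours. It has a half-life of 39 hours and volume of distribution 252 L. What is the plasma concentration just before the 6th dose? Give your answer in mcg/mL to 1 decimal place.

2.1 mcg/mL

f = (1/2)^(τ/t½) = (1/2)^(85/39) ≈ 0.2208.
C₀ = D/Vd = 1868/252 ≈ 7.413 mcg/mL.
Before the 6th dose, 5 doses have been given. Superposition: Cmin = C₀·(f + f² + … + f^5).
≈ 7.413 × (0.2208 + 0.0488 + 0.0108 + 0.0024 + 0.0005) ≈ 7.413 × 0.2833 ≈ 2.100 mcg/mL.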